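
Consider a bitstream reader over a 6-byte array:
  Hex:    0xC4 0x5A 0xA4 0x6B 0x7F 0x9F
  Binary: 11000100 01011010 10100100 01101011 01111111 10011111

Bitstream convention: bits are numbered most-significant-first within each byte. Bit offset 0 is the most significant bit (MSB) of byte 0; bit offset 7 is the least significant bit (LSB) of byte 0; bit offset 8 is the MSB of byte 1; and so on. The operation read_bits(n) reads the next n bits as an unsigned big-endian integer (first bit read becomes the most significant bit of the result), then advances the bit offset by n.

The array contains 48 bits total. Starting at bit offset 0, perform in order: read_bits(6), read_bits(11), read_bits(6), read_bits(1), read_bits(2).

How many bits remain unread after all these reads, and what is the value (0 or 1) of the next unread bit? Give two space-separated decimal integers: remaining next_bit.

Read 1: bits[0:6] width=6 -> value=49 (bin 110001); offset now 6 = byte 0 bit 6; 42 bits remain
Read 2: bits[6:17] width=11 -> value=181 (bin 00010110101); offset now 17 = byte 2 bit 1; 31 bits remain
Read 3: bits[17:23] width=6 -> value=18 (bin 010010); offset now 23 = byte 2 bit 7; 25 bits remain
Read 4: bits[23:24] width=1 -> value=0 (bin 0); offset now 24 = byte 3 bit 0; 24 bits remain
Read 5: bits[24:26] width=2 -> value=1 (bin 01); offset now 26 = byte 3 bit 2; 22 bits remain

Answer: 22 1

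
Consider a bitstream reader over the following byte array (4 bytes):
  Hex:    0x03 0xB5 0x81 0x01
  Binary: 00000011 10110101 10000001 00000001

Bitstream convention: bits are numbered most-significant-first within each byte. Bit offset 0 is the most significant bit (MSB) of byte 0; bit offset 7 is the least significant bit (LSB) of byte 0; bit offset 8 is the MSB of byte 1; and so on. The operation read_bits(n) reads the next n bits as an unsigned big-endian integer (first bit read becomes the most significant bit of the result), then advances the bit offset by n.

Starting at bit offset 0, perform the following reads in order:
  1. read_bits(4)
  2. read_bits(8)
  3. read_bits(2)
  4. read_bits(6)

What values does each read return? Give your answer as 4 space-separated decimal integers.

Read 1: bits[0:4] width=4 -> value=0 (bin 0000); offset now 4 = byte 0 bit 4; 28 bits remain
Read 2: bits[4:12] width=8 -> value=59 (bin 00111011); offset now 12 = byte 1 bit 4; 20 bits remain
Read 3: bits[12:14] width=2 -> value=1 (bin 01); offset now 14 = byte 1 bit 6; 18 bits remain
Read 4: bits[14:20] width=6 -> value=24 (bin 011000); offset now 20 = byte 2 bit 4; 12 bits remain

Answer: 0 59 1 24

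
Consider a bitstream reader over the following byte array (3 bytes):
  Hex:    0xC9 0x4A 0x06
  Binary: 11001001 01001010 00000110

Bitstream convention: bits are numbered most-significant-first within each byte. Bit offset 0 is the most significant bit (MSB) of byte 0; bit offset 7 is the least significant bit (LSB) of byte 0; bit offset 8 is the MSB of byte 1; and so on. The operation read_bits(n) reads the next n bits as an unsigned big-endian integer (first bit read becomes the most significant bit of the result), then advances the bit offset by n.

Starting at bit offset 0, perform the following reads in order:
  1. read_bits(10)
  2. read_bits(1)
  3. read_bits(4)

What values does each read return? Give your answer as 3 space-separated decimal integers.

Answer: 805 0 5

Derivation:
Read 1: bits[0:10] width=10 -> value=805 (bin 1100100101); offset now 10 = byte 1 bit 2; 14 bits remain
Read 2: bits[10:11] width=1 -> value=0 (bin 0); offset now 11 = byte 1 bit 3; 13 bits remain
Read 3: bits[11:15] width=4 -> value=5 (bin 0101); offset now 15 = byte 1 bit 7; 9 bits remain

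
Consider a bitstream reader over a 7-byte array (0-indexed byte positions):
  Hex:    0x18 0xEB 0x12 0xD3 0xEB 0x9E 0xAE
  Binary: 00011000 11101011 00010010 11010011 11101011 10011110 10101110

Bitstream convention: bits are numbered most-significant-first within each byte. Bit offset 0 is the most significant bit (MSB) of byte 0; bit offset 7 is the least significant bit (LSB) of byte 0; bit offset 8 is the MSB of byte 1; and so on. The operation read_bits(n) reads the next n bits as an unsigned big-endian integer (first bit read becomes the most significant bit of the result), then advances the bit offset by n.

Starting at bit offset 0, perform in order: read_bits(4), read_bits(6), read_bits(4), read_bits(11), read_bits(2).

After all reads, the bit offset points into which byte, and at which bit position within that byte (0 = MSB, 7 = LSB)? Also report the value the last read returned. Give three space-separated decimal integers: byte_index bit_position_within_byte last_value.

Read 1: bits[0:4] width=4 -> value=1 (bin 0001); offset now 4 = byte 0 bit 4; 52 bits remain
Read 2: bits[4:10] width=6 -> value=35 (bin 100011); offset now 10 = byte 1 bit 2; 46 bits remain
Read 3: bits[10:14] width=4 -> value=10 (bin 1010); offset now 14 = byte 1 bit 6; 42 bits remain
Read 4: bits[14:25] width=11 -> value=1573 (bin 11000100101); offset now 25 = byte 3 bit 1; 31 bits remain
Read 5: bits[25:27] width=2 -> value=2 (bin 10); offset now 27 = byte 3 bit 3; 29 bits remain

Answer: 3 3 2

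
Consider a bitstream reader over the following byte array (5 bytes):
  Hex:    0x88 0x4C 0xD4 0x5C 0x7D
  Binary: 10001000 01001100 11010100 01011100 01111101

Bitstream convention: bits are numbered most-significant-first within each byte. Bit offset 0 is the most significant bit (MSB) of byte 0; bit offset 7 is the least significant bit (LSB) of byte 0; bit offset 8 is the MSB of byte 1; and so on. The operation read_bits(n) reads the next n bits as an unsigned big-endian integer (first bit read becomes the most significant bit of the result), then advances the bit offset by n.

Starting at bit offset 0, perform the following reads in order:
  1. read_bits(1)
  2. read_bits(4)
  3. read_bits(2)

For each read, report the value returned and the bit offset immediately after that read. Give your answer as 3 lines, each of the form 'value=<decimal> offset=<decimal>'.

Read 1: bits[0:1] width=1 -> value=1 (bin 1); offset now 1 = byte 0 bit 1; 39 bits remain
Read 2: bits[1:5] width=4 -> value=1 (bin 0001); offset now 5 = byte 0 bit 5; 35 bits remain
Read 3: bits[5:7] width=2 -> value=0 (bin 00); offset now 7 = byte 0 bit 7; 33 bits remain

Answer: value=1 offset=1
value=1 offset=5
value=0 offset=7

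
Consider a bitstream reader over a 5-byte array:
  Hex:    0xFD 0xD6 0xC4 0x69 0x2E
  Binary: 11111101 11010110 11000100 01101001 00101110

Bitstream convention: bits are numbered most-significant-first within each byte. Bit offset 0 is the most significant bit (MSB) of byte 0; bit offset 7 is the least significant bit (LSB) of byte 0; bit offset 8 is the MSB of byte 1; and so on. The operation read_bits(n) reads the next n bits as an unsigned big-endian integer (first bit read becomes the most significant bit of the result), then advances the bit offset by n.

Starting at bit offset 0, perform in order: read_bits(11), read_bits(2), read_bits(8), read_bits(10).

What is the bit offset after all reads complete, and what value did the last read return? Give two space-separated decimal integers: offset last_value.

Answer: 31 564

Derivation:
Read 1: bits[0:11] width=11 -> value=2030 (bin 11111101110); offset now 11 = byte 1 bit 3; 29 bits remain
Read 2: bits[11:13] width=2 -> value=2 (bin 10); offset now 13 = byte 1 bit 5; 27 bits remain
Read 3: bits[13:21] width=8 -> value=216 (bin 11011000); offset now 21 = byte 2 bit 5; 19 bits remain
Read 4: bits[21:31] width=10 -> value=564 (bin 1000110100); offset now 31 = byte 3 bit 7; 9 bits remain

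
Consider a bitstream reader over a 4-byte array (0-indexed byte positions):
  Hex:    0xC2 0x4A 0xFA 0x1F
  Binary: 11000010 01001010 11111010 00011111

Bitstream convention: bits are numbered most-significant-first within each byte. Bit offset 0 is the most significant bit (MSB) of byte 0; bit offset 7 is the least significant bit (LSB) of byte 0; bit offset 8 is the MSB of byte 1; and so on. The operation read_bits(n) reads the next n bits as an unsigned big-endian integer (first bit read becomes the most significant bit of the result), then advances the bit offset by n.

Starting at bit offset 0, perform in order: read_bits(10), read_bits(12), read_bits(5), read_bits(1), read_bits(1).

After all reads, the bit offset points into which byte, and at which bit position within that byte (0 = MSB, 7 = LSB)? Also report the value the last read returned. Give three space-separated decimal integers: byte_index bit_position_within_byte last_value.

Read 1: bits[0:10] width=10 -> value=777 (bin 1100001001); offset now 10 = byte 1 bit 2; 22 bits remain
Read 2: bits[10:22] width=12 -> value=702 (bin 001010111110); offset now 22 = byte 2 bit 6; 10 bits remain
Read 3: bits[22:27] width=5 -> value=16 (bin 10000); offset now 27 = byte 3 bit 3; 5 bits remain
Read 4: bits[27:28] width=1 -> value=1 (bin 1); offset now 28 = byte 3 bit 4; 4 bits remain
Read 5: bits[28:29] width=1 -> value=1 (bin 1); offset now 29 = byte 3 bit 5; 3 bits remain

Answer: 3 5 1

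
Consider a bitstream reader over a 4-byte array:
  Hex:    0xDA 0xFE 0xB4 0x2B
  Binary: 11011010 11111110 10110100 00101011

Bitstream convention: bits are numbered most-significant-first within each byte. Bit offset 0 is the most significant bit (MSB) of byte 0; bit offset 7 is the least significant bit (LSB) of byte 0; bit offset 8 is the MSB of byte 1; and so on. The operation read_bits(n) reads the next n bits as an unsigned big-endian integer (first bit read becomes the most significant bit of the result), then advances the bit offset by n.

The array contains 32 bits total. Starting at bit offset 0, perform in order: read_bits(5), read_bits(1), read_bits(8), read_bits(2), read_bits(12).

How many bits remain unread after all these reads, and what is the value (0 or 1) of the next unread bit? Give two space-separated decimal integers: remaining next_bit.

Read 1: bits[0:5] width=5 -> value=27 (bin 11011); offset now 5 = byte 0 bit 5; 27 bits remain
Read 2: bits[5:6] width=1 -> value=0 (bin 0); offset now 6 = byte 0 bit 6; 26 bits remain
Read 3: bits[6:14] width=8 -> value=191 (bin 10111111); offset now 14 = byte 1 bit 6; 18 bits remain
Read 4: bits[14:16] width=2 -> value=2 (bin 10); offset now 16 = byte 2 bit 0; 16 bits remain
Read 5: bits[16:28] width=12 -> value=2882 (bin 101101000010); offset now 28 = byte 3 bit 4; 4 bits remain

Answer: 4 1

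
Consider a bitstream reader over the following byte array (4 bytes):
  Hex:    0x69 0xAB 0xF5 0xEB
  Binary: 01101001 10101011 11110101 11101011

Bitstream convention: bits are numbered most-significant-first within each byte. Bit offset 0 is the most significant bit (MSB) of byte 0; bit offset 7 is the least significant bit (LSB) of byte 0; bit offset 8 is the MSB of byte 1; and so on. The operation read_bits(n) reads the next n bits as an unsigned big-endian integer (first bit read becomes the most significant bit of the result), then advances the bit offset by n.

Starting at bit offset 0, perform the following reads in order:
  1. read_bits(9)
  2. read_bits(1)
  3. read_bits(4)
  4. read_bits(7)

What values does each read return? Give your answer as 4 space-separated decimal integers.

Answer: 211 0 10 126

Derivation:
Read 1: bits[0:9] width=9 -> value=211 (bin 011010011); offset now 9 = byte 1 bit 1; 23 bits remain
Read 2: bits[9:10] width=1 -> value=0 (bin 0); offset now 10 = byte 1 bit 2; 22 bits remain
Read 3: bits[10:14] width=4 -> value=10 (bin 1010); offset now 14 = byte 1 bit 6; 18 bits remain
Read 4: bits[14:21] width=7 -> value=126 (bin 1111110); offset now 21 = byte 2 bit 5; 11 bits remain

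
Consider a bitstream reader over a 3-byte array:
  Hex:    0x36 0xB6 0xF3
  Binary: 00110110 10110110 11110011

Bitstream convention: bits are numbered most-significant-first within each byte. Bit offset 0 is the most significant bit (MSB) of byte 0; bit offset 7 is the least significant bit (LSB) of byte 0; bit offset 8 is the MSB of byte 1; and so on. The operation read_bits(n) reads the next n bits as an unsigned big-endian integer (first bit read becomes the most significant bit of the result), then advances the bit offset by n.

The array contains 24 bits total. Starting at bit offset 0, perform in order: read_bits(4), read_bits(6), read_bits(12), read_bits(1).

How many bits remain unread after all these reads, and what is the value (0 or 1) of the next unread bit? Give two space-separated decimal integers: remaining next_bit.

Answer: 1 1

Derivation:
Read 1: bits[0:4] width=4 -> value=3 (bin 0011); offset now 4 = byte 0 bit 4; 20 bits remain
Read 2: bits[4:10] width=6 -> value=26 (bin 011010); offset now 10 = byte 1 bit 2; 14 bits remain
Read 3: bits[10:22] width=12 -> value=3516 (bin 110110111100); offset now 22 = byte 2 bit 6; 2 bits remain
Read 4: bits[22:23] width=1 -> value=1 (bin 1); offset now 23 = byte 2 bit 7; 1 bits remain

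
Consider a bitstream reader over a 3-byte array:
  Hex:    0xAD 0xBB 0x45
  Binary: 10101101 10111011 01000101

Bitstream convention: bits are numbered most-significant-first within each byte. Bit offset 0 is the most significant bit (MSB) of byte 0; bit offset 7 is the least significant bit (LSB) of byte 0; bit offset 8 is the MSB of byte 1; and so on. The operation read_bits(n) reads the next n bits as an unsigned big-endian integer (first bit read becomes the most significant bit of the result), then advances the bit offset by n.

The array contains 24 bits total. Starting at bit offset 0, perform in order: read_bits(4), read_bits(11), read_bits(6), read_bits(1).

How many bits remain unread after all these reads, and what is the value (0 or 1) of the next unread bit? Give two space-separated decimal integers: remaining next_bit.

Answer: 2 0

Derivation:
Read 1: bits[0:4] width=4 -> value=10 (bin 1010); offset now 4 = byte 0 bit 4; 20 bits remain
Read 2: bits[4:15] width=11 -> value=1757 (bin 11011011101); offset now 15 = byte 1 bit 7; 9 bits remain
Read 3: bits[15:21] width=6 -> value=40 (bin 101000); offset now 21 = byte 2 bit 5; 3 bits remain
Read 4: bits[21:22] width=1 -> value=1 (bin 1); offset now 22 = byte 2 bit 6; 2 bits remain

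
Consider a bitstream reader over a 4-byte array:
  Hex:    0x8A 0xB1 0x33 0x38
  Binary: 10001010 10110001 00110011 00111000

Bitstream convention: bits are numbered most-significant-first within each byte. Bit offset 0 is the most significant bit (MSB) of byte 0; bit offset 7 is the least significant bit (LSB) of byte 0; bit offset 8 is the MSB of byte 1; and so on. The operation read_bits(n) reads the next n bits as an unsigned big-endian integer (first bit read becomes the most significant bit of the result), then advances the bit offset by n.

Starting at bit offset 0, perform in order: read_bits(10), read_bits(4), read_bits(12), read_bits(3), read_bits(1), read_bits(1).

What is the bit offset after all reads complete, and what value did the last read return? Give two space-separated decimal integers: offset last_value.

Answer: 31 0

Derivation:
Read 1: bits[0:10] width=10 -> value=554 (bin 1000101010); offset now 10 = byte 1 bit 2; 22 bits remain
Read 2: bits[10:14] width=4 -> value=12 (bin 1100); offset now 14 = byte 1 bit 6; 18 bits remain
Read 3: bits[14:26] width=12 -> value=1228 (bin 010011001100); offset now 26 = byte 3 bit 2; 6 bits remain
Read 4: bits[26:29] width=3 -> value=7 (bin 111); offset now 29 = byte 3 bit 5; 3 bits remain
Read 5: bits[29:30] width=1 -> value=0 (bin 0); offset now 30 = byte 3 bit 6; 2 bits remain
Read 6: bits[30:31] width=1 -> value=0 (bin 0); offset now 31 = byte 3 bit 7; 1 bits remain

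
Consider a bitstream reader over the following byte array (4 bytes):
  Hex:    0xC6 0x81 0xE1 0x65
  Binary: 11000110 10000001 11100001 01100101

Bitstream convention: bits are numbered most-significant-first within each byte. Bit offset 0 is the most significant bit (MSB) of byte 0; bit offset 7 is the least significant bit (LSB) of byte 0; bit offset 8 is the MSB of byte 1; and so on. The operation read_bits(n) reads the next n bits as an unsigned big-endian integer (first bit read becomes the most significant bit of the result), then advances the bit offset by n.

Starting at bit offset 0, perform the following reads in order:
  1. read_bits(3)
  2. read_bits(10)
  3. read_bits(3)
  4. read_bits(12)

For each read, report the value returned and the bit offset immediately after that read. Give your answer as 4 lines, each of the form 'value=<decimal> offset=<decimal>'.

Read 1: bits[0:3] width=3 -> value=6 (bin 110); offset now 3 = byte 0 bit 3; 29 bits remain
Read 2: bits[3:13] width=10 -> value=208 (bin 0011010000); offset now 13 = byte 1 bit 5; 19 bits remain
Read 3: bits[13:16] width=3 -> value=1 (bin 001); offset now 16 = byte 2 bit 0; 16 bits remain
Read 4: bits[16:28] width=12 -> value=3606 (bin 111000010110); offset now 28 = byte 3 bit 4; 4 bits remain

Answer: value=6 offset=3
value=208 offset=13
value=1 offset=16
value=3606 offset=28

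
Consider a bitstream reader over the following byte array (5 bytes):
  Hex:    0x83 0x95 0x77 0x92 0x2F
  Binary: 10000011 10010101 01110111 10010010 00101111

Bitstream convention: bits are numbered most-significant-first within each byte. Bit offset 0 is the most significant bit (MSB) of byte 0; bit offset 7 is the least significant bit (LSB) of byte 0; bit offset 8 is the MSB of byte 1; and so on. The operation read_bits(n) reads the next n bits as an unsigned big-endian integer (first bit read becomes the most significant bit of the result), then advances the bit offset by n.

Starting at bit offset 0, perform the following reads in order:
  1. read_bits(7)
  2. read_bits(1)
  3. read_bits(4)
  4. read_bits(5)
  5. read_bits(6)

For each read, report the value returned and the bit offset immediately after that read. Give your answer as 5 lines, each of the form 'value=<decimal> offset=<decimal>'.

Answer: value=65 offset=7
value=1 offset=8
value=9 offset=12
value=10 offset=17
value=59 offset=23

Derivation:
Read 1: bits[0:7] width=7 -> value=65 (bin 1000001); offset now 7 = byte 0 bit 7; 33 bits remain
Read 2: bits[7:8] width=1 -> value=1 (bin 1); offset now 8 = byte 1 bit 0; 32 bits remain
Read 3: bits[8:12] width=4 -> value=9 (bin 1001); offset now 12 = byte 1 bit 4; 28 bits remain
Read 4: bits[12:17] width=5 -> value=10 (bin 01010); offset now 17 = byte 2 bit 1; 23 bits remain
Read 5: bits[17:23] width=6 -> value=59 (bin 111011); offset now 23 = byte 2 bit 7; 17 bits remain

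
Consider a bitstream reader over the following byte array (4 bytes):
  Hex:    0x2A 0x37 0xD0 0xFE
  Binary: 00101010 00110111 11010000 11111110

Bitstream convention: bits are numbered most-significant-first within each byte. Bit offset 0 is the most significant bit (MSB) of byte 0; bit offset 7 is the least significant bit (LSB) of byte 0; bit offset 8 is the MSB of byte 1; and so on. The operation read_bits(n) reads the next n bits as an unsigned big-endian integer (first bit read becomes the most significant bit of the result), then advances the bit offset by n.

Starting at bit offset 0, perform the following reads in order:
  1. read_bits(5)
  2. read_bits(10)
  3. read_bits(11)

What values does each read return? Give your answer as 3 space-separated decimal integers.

Read 1: bits[0:5] width=5 -> value=5 (bin 00101); offset now 5 = byte 0 bit 5; 27 bits remain
Read 2: bits[5:15] width=10 -> value=283 (bin 0100011011); offset now 15 = byte 1 bit 7; 17 bits remain
Read 3: bits[15:26] width=11 -> value=1859 (bin 11101000011); offset now 26 = byte 3 bit 2; 6 bits remain

Answer: 5 283 1859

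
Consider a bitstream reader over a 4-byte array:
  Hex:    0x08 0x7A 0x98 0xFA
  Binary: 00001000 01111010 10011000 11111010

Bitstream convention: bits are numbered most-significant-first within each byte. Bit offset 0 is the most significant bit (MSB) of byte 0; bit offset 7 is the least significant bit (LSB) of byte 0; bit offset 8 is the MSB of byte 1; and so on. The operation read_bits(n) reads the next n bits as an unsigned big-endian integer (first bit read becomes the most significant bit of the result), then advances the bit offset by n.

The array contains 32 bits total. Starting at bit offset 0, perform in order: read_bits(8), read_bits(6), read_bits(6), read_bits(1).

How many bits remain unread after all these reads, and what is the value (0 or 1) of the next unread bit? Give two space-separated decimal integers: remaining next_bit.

Read 1: bits[0:8] width=8 -> value=8 (bin 00001000); offset now 8 = byte 1 bit 0; 24 bits remain
Read 2: bits[8:14] width=6 -> value=30 (bin 011110); offset now 14 = byte 1 bit 6; 18 bits remain
Read 3: bits[14:20] width=6 -> value=41 (bin 101001); offset now 20 = byte 2 bit 4; 12 bits remain
Read 4: bits[20:21] width=1 -> value=1 (bin 1); offset now 21 = byte 2 bit 5; 11 bits remain

Answer: 11 0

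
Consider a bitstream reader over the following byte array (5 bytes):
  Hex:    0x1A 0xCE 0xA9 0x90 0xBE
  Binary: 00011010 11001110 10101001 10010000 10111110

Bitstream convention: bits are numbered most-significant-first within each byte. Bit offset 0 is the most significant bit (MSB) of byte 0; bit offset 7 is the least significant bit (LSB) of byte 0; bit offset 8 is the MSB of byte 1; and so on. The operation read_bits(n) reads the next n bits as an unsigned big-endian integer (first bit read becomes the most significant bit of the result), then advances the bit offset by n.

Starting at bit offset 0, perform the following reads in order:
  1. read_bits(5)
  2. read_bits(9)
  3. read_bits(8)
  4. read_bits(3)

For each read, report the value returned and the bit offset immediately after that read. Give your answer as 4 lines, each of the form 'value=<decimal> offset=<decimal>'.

Answer: value=3 offset=5
value=179 offset=14
value=170 offset=22
value=3 offset=25

Derivation:
Read 1: bits[0:5] width=5 -> value=3 (bin 00011); offset now 5 = byte 0 bit 5; 35 bits remain
Read 2: bits[5:14] width=9 -> value=179 (bin 010110011); offset now 14 = byte 1 bit 6; 26 bits remain
Read 3: bits[14:22] width=8 -> value=170 (bin 10101010); offset now 22 = byte 2 bit 6; 18 bits remain
Read 4: bits[22:25] width=3 -> value=3 (bin 011); offset now 25 = byte 3 bit 1; 15 bits remain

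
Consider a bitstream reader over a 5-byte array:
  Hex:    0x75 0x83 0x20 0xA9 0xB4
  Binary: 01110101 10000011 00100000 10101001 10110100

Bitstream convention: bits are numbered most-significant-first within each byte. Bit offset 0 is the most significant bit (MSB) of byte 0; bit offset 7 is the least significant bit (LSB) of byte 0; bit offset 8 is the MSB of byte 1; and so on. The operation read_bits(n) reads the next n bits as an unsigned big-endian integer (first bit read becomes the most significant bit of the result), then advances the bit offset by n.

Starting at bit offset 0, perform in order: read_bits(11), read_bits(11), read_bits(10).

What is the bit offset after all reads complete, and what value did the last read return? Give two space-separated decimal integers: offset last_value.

Answer: 32 169

Derivation:
Read 1: bits[0:11] width=11 -> value=940 (bin 01110101100); offset now 11 = byte 1 bit 3; 29 bits remain
Read 2: bits[11:22] width=11 -> value=200 (bin 00011001000); offset now 22 = byte 2 bit 6; 18 bits remain
Read 3: bits[22:32] width=10 -> value=169 (bin 0010101001); offset now 32 = byte 4 bit 0; 8 bits remain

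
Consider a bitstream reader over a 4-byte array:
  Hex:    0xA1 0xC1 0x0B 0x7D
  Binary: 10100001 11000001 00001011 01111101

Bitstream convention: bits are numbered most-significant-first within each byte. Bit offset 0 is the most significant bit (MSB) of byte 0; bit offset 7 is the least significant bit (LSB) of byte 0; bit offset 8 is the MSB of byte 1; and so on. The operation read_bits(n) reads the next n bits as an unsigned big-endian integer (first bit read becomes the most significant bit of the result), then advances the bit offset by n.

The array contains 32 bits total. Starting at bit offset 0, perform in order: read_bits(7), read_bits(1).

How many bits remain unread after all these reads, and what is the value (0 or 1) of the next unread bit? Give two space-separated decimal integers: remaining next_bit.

Answer: 24 1

Derivation:
Read 1: bits[0:7] width=7 -> value=80 (bin 1010000); offset now 7 = byte 0 bit 7; 25 bits remain
Read 2: bits[7:8] width=1 -> value=1 (bin 1); offset now 8 = byte 1 bit 0; 24 bits remain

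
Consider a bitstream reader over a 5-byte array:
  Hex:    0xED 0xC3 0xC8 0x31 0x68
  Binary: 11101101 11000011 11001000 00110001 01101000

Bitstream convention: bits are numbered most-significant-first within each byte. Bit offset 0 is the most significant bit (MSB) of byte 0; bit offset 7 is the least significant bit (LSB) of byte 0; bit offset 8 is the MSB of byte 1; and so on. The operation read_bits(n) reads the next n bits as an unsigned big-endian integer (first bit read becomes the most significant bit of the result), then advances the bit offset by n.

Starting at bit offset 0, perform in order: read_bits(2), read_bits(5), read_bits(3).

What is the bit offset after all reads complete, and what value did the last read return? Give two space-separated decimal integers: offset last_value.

Read 1: bits[0:2] width=2 -> value=3 (bin 11); offset now 2 = byte 0 bit 2; 38 bits remain
Read 2: bits[2:7] width=5 -> value=22 (bin 10110); offset now 7 = byte 0 bit 7; 33 bits remain
Read 3: bits[7:10] width=3 -> value=7 (bin 111); offset now 10 = byte 1 bit 2; 30 bits remain

Answer: 10 7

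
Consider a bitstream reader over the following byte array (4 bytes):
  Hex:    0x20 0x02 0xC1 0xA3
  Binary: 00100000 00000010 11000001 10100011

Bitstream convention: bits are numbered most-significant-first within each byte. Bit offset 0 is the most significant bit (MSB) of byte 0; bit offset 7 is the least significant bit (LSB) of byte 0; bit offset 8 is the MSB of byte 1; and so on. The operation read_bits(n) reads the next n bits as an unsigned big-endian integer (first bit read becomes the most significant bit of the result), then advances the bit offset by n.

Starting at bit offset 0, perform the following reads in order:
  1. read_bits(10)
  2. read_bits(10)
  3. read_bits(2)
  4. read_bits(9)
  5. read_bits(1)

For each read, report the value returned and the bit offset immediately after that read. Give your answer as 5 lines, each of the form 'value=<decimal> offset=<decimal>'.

Read 1: bits[0:10] width=10 -> value=128 (bin 0010000000); offset now 10 = byte 1 bit 2; 22 bits remain
Read 2: bits[10:20] width=10 -> value=44 (bin 0000101100); offset now 20 = byte 2 bit 4; 12 bits remain
Read 3: bits[20:22] width=2 -> value=0 (bin 00); offset now 22 = byte 2 bit 6; 10 bits remain
Read 4: bits[22:31] width=9 -> value=209 (bin 011010001); offset now 31 = byte 3 bit 7; 1 bits remain
Read 5: bits[31:32] width=1 -> value=1 (bin 1); offset now 32 = byte 4 bit 0; 0 bits remain

Answer: value=128 offset=10
value=44 offset=20
value=0 offset=22
value=209 offset=31
value=1 offset=32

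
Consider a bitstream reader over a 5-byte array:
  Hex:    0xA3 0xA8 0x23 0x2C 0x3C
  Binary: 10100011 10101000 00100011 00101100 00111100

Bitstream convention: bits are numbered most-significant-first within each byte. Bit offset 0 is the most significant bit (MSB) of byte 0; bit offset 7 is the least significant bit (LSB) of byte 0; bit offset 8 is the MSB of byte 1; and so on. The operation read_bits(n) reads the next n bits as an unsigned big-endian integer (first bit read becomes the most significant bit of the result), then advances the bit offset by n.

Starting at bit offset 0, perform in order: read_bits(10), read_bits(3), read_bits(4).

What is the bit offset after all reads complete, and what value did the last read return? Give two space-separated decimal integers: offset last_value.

Read 1: bits[0:10] width=10 -> value=654 (bin 1010001110); offset now 10 = byte 1 bit 2; 30 bits remain
Read 2: bits[10:13] width=3 -> value=5 (bin 101); offset now 13 = byte 1 bit 5; 27 bits remain
Read 3: bits[13:17] width=4 -> value=0 (bin 0000); offset now 17 = byte 2 bit 1; 23 bits remain

Answer: 17 0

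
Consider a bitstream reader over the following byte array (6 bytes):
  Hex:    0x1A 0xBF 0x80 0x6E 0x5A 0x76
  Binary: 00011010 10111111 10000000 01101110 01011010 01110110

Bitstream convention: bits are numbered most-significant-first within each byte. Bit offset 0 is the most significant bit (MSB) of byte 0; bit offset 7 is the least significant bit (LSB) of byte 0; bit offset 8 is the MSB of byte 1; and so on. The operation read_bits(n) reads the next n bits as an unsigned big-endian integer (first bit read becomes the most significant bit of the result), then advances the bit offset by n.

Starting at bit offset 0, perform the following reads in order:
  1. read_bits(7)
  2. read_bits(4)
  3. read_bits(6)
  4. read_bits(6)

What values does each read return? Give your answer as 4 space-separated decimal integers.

Answer: 13 5 63 0

Derivation:
Read 1: bits[0:7] width=7 -> value=13 (bin 0001101); offset now 7 = byte 0 bit 7; 41 bits remain
Read 2: bits[7:11] width=4 -> value=5 (bin 0101); offset now 11 = byte 1 bit 3; 37 bits remain
Read 3: bits[11:17] width=6 -> value=63 (bin 111111); offset now 17 = byte 2 bit 1; 31 bits remain
Read 4: bits[17:23] width=6 -> value=0 (bin 000000); offset now 23 = byte 2 bit 7; 25 bits remain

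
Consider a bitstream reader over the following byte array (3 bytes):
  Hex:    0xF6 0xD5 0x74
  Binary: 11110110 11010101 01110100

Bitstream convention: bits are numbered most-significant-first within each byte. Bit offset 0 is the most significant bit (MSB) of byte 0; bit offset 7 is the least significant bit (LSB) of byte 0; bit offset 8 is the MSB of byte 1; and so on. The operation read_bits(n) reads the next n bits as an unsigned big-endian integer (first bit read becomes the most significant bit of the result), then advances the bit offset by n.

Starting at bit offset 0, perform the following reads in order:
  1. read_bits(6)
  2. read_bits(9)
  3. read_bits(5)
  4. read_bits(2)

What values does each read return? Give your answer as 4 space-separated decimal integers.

Answer: 61 362 23 1

Derivation:
Read 1: bits[0:6] width=6 -> value=61 (bin 111101); offset now 6 = byte 0 bit 6; 18 bits remain
Read 2: bits[6:15] width=9 -> value=362 (bin 101101010); offset now 15 = byte 1 bit 7; 9 bits remain
Read 3: bits[15:20] width=5 -> value=23 (bin 10111); offset now 20 = byte 2 bit 4; 4 bits remain
Read 4: bits[20:22] width=2 -> value=1 (bin 01); offset now 22 = byte 2 bit 6; 2 bits remain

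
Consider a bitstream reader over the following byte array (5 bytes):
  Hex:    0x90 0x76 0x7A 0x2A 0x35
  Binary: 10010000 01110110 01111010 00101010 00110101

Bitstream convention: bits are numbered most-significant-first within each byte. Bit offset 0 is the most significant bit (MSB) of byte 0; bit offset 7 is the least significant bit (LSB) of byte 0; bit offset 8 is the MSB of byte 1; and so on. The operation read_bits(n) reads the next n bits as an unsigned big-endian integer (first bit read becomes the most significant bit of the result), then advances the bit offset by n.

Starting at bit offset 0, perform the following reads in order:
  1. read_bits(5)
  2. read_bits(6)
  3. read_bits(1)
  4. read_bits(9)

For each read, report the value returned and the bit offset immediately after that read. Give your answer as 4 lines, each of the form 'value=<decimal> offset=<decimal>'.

Read 1: bits[0:5] width=5 -> value=18 (bin 10010); offset now 5 = byte 0 bit 5; 35 bits remain
Read 2: bits[5:11] width=6 -> value=3 (bin 000011); offset now 11 = byte 1 bit 3; 29 bits remain
Read 3: bits[11:12] width=1 -> value=1 (bin 1); offset now 12 = byte 1 bit 4; 28 bits remain
Read 4: bits[12:21] width=9 -> value=207 (bin 011001111); offset now 21 = byte 2 bit 5; 19 bits remain

Answer: value=18 offset=5
value=3 offset=11
value=1 offset=12
value=207 offset=21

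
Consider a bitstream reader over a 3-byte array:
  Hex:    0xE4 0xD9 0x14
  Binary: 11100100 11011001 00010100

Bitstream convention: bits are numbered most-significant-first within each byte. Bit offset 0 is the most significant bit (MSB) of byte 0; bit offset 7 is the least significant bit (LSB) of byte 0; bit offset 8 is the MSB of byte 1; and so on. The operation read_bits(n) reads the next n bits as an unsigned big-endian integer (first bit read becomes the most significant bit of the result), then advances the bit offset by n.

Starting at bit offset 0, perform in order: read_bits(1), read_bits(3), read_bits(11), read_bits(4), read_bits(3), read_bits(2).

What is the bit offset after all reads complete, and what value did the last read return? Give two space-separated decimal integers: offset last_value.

Answer: 24 0

Derivation:
Read 1: bits[0:1] width=1 -> value=1 (bin 1); offset now 1 = byte 0 bit 1; 23 bits remain
Read 2: bits[1:4] width=3 -> value=6 (bin 110); offset now 4 = byte 0 bit 4; 20 bits remain
Read 3: bits[4:15] width=11 -> value=620 (bin 01001101100); offset now 15 = byte 1 bit 7; 9 bits remain
Read 4: bits[15:19] width=4 -> value=8 (bin 1000); offset now 19 = byte 2 bit 3; 5 bits remain
Read 5: bits[19:22] width=3 -> value=5 (bin 101); offset now 22 = byte 2 bit 6; 2 bits remain
Read 6: bits[22:24] width=2 -> value=0 (bin 00); offset now 24 = byte 3 bit 0; 0 bits remain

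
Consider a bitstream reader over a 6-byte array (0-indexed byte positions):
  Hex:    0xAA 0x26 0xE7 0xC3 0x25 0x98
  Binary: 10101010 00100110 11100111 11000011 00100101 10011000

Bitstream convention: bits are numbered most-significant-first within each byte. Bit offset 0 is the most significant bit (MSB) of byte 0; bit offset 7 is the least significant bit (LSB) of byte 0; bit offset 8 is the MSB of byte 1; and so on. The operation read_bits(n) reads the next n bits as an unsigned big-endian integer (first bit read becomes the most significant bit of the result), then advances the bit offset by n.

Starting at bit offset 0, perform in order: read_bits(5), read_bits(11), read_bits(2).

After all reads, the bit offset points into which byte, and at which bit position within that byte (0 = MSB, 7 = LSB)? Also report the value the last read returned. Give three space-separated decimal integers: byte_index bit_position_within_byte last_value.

Answer: 2 2 3

Derivation:
Read 1: bits[0:5] width=5 -> value=21 (bin 10101); offset now 5 = byte 0 bit 5; 43 bits remain
Read 2: bits[5:16] width=11 -> value=550 (bin 01000100110); offset now 16 = byte 2 bit 0; 32 bits remain
Read 3: bits[16:18] width=2 -> value=3 (bin 11); offset now 18 = byte 2 bit 2; 30 bits remain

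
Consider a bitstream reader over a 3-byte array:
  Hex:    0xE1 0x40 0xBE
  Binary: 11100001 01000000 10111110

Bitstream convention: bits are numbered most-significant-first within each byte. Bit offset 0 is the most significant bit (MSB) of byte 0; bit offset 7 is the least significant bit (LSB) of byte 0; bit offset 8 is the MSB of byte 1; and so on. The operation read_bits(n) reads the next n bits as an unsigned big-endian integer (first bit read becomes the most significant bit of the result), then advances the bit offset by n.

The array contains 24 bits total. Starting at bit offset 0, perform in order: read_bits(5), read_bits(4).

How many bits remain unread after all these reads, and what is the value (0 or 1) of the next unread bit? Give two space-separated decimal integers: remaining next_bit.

Answer: 15 1

Derivation:
Read 1: bits[0:5] width=5 -> value=28 (bin 11100); offset now 5 = byte 0 bit 5; 19 bits remain
Read 2: bits[5:9] width=4 -> value=2 (bin 0010); offset now 9 = byte 1 bit 1; 15 bits remain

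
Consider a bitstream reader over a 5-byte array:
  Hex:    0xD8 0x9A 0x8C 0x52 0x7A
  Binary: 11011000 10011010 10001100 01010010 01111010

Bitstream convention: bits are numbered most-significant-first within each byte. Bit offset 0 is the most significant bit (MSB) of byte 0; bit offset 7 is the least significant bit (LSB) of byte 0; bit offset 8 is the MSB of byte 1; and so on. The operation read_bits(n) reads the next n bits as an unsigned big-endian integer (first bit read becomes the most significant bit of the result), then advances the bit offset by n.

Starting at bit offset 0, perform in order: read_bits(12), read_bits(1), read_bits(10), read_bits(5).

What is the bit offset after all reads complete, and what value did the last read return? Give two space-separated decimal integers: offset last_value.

Answer: 28 5

Derivation:
Read 1: bits[0:12] width=12 -> value=3465 (bin 110110001001); offset now 12 = byte 1 bit 4; 28 bits remain
Read 2: bits[12:13] width=1 -> value=1 (bin 1); offset now 13 = byte 1 bit 5; 27 bits remain
Read 3: bits[13:23] width=10 -> value=326 (bin 0101000110); offset now 23 = byte 2 bit 7; 17 bits remain
Read 4: bits[23:28] width=5 -> value=5 (bin 00101); offset now 28 = byte 3 bit 4; 12 bits remain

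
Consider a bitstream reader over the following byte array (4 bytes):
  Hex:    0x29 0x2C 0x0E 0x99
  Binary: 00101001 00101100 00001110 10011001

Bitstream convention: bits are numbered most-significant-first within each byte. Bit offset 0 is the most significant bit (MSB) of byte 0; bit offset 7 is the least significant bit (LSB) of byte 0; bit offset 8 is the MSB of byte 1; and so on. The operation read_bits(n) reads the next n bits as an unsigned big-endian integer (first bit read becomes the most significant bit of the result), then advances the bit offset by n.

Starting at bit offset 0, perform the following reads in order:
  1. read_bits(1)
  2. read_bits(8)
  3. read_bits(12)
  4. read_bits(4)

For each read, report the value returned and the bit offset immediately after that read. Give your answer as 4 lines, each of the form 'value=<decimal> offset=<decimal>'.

Answer: value=0 offset=1
value=82 offset=9
value=1409 offset=21
value=13 offset=25

Derivation:
Read 1: bits[0:1] width=1 -> value=0 (bin 0); offset now 1 = byte 0 bit 1; 31 bits remain
Read 2: bits[1:9] width=8 -> value=82 (bin 01010010); offset now 9 = byte 1 bit 1; 23 bits remain
Read 3: bits[9:21] width=12 -> value=1409 (bin 010110000001); offset now 21 = byte 2 bit 5; 11 bits remain
Read 4: bits[21:25] width=4 -> value=13 (bin 1101); offset now 25 = byte 3 bit 1; 7 bits remain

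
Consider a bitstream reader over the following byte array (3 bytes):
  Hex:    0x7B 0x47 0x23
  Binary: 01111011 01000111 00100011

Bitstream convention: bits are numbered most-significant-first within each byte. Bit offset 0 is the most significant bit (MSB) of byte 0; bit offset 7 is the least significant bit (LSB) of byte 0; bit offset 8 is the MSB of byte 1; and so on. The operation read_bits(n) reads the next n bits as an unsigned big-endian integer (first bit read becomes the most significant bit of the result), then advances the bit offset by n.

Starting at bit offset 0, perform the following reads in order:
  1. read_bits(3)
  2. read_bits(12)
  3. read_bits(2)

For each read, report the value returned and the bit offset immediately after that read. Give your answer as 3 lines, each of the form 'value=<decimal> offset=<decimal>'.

Read 1: bits[0:3] width=3 -> value=3 (bin 011); offset now 3 = byte 0 bit 3; 21 bits remain
Read 2: bits[3:15] width=12 -> value=3491 (bin 110110100011); offset now 15 = byte 1 bit 7; 9 bits remain
Read 3: bits[15:17] width=2 -> value=2 (bin 10); offset now 17 = byte 2 bit 1; 7 bits remain

Answer: value=3 offset=3
value=3491 offset=15
value=2 offset=17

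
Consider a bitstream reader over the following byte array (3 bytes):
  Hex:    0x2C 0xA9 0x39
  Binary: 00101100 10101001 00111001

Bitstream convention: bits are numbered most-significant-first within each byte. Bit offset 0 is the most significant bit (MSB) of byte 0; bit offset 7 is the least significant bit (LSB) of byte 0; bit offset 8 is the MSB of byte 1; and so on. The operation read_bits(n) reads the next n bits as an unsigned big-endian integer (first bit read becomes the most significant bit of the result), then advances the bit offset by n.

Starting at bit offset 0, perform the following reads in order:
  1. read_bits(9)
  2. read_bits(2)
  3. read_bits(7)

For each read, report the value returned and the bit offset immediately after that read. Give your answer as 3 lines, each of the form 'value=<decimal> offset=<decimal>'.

Read 1: bits[0:9] width=9 -> value=89 (bin 001011001); offset now 9 = byte 1 bit 1; 15 bits remain
Read 2: bits[9:11] width=2 -> value=1 (bin 01); offset now 11 = byte 1 bit 3; 13 bits remain
Read 3: bits[11:18] width=7 -> value=36 (bin 0100100); offset now 18 = byte 2 bit 2; 6 bits remain

Answer: value=89 offset=9
value=1 offset=11
value=36 offset=18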